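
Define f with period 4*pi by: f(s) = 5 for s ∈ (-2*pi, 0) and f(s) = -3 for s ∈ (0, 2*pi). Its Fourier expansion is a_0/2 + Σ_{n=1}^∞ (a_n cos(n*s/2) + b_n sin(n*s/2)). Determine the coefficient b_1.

b_1 = (1/(2*pi)) ∫_{-2*pi}^{2*pi} f(s) sin(s/2) ds.
Split the integral at the breakpoints.
Directly, an antiderivative of (5) sin(s/2) is -10*cos(s/2); evaluating from -2*pi to 0: ∫_{-2*pi}^{0} (5) sin(s/2) ds = (-10) - (10) = -20.
Directly, an antiderivative of (-3) sin(s/2) is 6*cos(s/2); evaluating from 0 to 2*pi: ∫_{0}^{2*pi} (-3) sin(s/2) ds = (-6) - (6) = -12.
Summing the pieces and multiplying by (1/(2*pi)) gives b_1 = -16/pi.

-16/pi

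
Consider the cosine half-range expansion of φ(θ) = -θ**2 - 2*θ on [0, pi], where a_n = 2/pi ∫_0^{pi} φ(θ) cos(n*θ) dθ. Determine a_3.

a_3 = 2/pi ∫_0^{pi} (-θ**2 - 2*θ) cos(3*θ) dθ.
Integrating by parts twice (tabular method), an antiderivative of (-θ**2 - 2*θ) cos(3*θ) is -θ**2*sin(3*θ)/3 - 2*θ*sin(3*θ)/3 - 2*θ*cos(3*θ)/9 + 2*sin(3*θ)/27 - 2*cos(3*θ)/9; evaluating from 0 to pi: ∫_{0}^{pi} (-θ**2 - 2*θ) cos(3*θ) dθ = (2/9 + 2*pi/9) - (-2/9) = 4/9 + 2*pi/9.
Hence a_3 = (2/pi)·(4/9 + 2*pi/9) = 4*(2 + pi)/(9*pi).

4*(2 + pi)/(9*pi)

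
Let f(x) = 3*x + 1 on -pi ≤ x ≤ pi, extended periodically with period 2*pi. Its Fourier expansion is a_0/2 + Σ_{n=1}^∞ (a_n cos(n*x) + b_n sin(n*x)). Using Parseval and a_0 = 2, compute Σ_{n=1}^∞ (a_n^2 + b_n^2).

Parseval: a_0^2/2 + Σ_{n≥1} (a_n^2+b_n^2) = 1/pi ∫_{-pi}^{pi} f(x)^2 dx = 2 + 6*pi**2.
Subtract a_0^2/2 = 2: Σ (a_n^2+b_n^2) = 6*pi**2.

6*pi**2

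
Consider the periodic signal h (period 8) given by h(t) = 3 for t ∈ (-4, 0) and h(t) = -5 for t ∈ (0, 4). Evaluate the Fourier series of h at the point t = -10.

t = -10 differs from t = -2 by -1 full period(s), and the series is 8-periodic.
h is continuous at t = -2 with value 3, so the series converges to 3 there.

3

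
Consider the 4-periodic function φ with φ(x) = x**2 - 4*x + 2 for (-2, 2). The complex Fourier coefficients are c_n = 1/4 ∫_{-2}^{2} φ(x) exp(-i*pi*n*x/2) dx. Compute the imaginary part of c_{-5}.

Since φ is real-valued, Im(c_{-5}) = -1/4 ∫_{-2}^{2} φ(x) sin(-5*pi*x/2) dx = b_{5}/2.
Integrating by parts twice (tabular method), an antiderivative of (x**2 - 4*x + 2) sin(-5*pi*x/2) is 2*x**2*cos(5*pi*x/2)/(5*pi) - 8*x*sin(5*pi*x/2)/(25*pi**2) - 8*x*cos(5*pi*x/2)/(5*pi) + 16*sin(5*pi*x/2)/(25*pi**2) - 16*cos(5*pi*x/2)/(125*pi**3) + 4*cos(5*pi*x/2)/(5*pi); evaluating from -2 to 2: ∫_{-2}^{2} (x**2 - 4*x + 2) sin(-5*pi*x/2) dx = (4*(4 + 25*pi**2)/(125*pi**3)) - (4*(4 - 175*pi**2)/(125*pi**3)) = 32/(5*pi).
Hence Im(c_{-5}) = (-1/4)·(32/(5*pi)) = -8/(5*pi).

-8/(5*pi)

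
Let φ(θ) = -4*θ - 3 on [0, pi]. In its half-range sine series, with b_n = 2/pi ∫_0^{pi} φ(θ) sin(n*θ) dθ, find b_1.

b_1 = 2/pi ∫_0^{pi} (-4*θ - 3) sin(θ) dθ.
Integrating by parts (boundary term plus one more integral), an antiderivative of (-4*θ - 3) sin(θ) is 4*θ*cos(θ) - 4*sin(θ) + 3*cos(θ); evaluating from 0 to pi: ∫_{0}^{pi} (-4*θ - 3) sin(θ) dθ = (-4*pi - 3) - (3) = -4*pi - 6.
Hence b_1 = (2/pi)·(-4*pi - 6) = -8 - 12/pi.

-8 - 12/pi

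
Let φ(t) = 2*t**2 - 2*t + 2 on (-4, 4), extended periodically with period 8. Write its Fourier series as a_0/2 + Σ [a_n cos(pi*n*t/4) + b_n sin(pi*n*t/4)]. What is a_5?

a_5 = 1/4 ∫_{-4}^{4} φ(t) cos(5*pi*t/4) dt.
Integrating by parts twice (tabular method), an antiderivative of (2*t**2 - 2*t + 2) cos(5*pi*t/4) is 8*t**2*sin(5*pi*t/4)/(5*pi) - 8*t*sin(5*pi*t/4)/(5*pi) + 64*t*cos(5*pi*t/4)/(25*pi**2) - 256*sin(5*pi*t/4)/(125*pi**3) + 8*sin(5*pi*t/4)/(5*pi) - 32*cos(5*pi*t/4)/(25*pi**2); evaluating from -4 to 4: ∫_{-4}^{4} (2*t**2 - 2*t + 2) cos(5*pi*t/4) dt = (-224/(25*pi**2)) - (288/(25*pi**2)) = -512/(25*pi**2).
Hence a_5 = (1/4)·(-512/(25*pi**2)) = -128/(25*pi**2).

-128/(25*pi**2)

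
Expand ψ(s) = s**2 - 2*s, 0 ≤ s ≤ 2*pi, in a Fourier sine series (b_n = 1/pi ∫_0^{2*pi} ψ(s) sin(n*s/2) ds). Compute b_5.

8*(-25*pi - 4 + 25*pi**2)/(125*pi)

b_5 = 1/pi ∫_0^{2*pi} (s**2 - 2*s) sin(5*s/2) ds.
Integrating by parts twice (tabular method), an antiderivative of (s**2 - 2*s) sin(5*s/2) is -2*s**2*cos(5*s/2)/5 + 8*s*sin(5*s/2)/25 + 4*s*cos(5*s/2)/5 - 8*sin(5*s/2)/25 + 16*cos(5*s/2)/125; evaluating from 0 to 2*pi: ∫_{0}^{2*pi} (s**2 - 2*s) sin(5*s/2) ds = (-8*pi/5 - 16/125 + 8*pi**2/5) - (16/125) = -8*pi/5 - 32/125 + 8*pi**2/5.
Hence b_5 = (1/pi)·(-8*pi/5 - 32/125 + 8*pi**2/5) = 8*(-25*pi - 4 + 25*pi**2)/(125*pi).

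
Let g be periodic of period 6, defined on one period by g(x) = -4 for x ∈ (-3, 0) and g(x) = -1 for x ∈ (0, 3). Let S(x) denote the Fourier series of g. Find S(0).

-5/2

At x = 0 the one-sided limits are g(0^-) = -4 and g(0^+) = -1.
By Dirichlet's theorem the series converges to their average, [(-4) + (-1)]/2 = -5/2.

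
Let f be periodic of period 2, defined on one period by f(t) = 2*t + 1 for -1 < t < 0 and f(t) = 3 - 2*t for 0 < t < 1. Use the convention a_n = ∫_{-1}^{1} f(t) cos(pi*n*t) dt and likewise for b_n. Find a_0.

a_0 = ∫_{-1}^{1} f(t) dt = 2.

2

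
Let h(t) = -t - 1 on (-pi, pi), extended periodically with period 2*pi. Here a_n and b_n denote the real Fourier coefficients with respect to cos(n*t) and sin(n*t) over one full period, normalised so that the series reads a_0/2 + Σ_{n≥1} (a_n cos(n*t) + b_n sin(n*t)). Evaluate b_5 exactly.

b_5 = 1/pi ∫_{-pi}^{pi} h(t) sin(5*t) dt.
Integrating by parts (boundary term plus one more integral), an antiderivative of (-t - 1) sin(5*t) is t*cos(5*t)/5 - sin(5*t)/25 + cos(5*t)/5; evaluating from -pi to pi: ∫_{-pi}^{pi} (-t - 1) sin(5*t) dt = (-pi/5 - 1/5) - (-1/5 + pi/5) = -2*pi/5.
Hence b_5 = (1/pi)·(-2*pi/5) = -2/5.

-2/5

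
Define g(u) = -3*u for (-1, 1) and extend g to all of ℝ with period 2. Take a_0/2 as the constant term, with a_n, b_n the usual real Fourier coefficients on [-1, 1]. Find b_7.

b_7 = ∫_{-1}^{1} g(u) sin(7*pi*u) du.
g is odd and sin(7*pi*u) is odd, so the integrand is even and b_7 = 2 ∫_0^{1} g(u) sin(7*pi*u) du.
Integrating by parts (boundary term plus one more integral), an antiderivative of (-3*u) sin(7*pi*u) is 3*u*cos(7*pi*u)/(7*pi) - 3*sin(7*pi*u)/(49*pi**2); evaluating from 0 to 1: ∫_{0}^{1} (-3*u) sin(7*pi*u) du = (-3/(7*pi)) - (0) = -3/(7*pi).
Hence b_7 = 2·(-3/(7*pi)) = -6/(7*pi).

-6/(7*pi)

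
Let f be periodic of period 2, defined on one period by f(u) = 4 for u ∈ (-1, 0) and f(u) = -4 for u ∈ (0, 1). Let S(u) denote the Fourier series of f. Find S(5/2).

u = 5/2 differs from u = 1/2 by 1 full period(s), and the series is 2-periodic.
f is continuous at u = 1/2 with value -4, so the series converges to -4 there.

-4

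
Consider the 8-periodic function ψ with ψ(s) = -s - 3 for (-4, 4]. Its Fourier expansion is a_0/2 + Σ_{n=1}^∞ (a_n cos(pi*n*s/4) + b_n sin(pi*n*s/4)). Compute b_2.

b_2 = 1/4 ∫_{-4}^{4} ψ(s) sin(pi*s/2) ds.
Integrating by parts (boundary term plus one more integral), an antiderivative of (-s - 3) sin(pi*s/2) is 2*s*cos(pi*s/2)/pi - 4*sin(pi*s/2)/pi**2 + 6*cos(pi*s/2)/pi; evaluating from -4 to 4: ∫_{-4}^{4} (-s - 3) sin(pi*s/2) ds = (14/pi) - (-2/pi) = 16/pi.
Hence b_2 = (1/4)·(16/pi) = 4/pi.

4/pi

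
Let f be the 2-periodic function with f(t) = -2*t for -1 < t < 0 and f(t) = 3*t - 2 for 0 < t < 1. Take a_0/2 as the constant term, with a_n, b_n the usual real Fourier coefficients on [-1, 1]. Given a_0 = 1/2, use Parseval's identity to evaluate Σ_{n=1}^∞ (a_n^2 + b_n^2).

53/24

Parseval: a_0^2/2 + Σ_{n≥1} (a_n^2+b_n^2) = ∫_{-1}^{1} f(t)^2 dt = 7/3.
Subtract a_0^2/2 = 1/8: Σ (a_n^2+b_n^2) = 53/24.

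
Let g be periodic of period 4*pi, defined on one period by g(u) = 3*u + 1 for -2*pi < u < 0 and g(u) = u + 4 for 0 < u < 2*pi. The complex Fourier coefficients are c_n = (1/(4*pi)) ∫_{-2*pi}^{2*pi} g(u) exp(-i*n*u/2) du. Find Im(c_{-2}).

-2

Since g is real-valued, Im(c_{-2}) = -(1/(4*pi)) ∫_{-2*pi}^{2*pi} g(u) sin(-u) du = b_{2}/2.
Split the integral at the breakpoints.
Integrating by parts (boundary term plus one more integral), an antiderivative of (3*u + 1) sin(-u) is 3*u*cos(u) - 3*sin(u) + cos(u); evaluating from -2*pi to 0: ∫_{-2*pi}^{0} (3*u + 1) sin(-u) du = (1) - (1 - 6*pi) = 6*pi.
Integrating by parts (boundary term plus one more integral), an antiderivative of (u + 4) sin(-u) is u*cos(u) - sin(u) + 4*cos(u); evaluating from 0 to 2*pi: ∫_{0}^{2*pi} (u + 4) sin(-u) du = (4 + 2*pi) - (4) = 2*pi.
So ∫_{-2*pi}^{2*pi} g(u) sin(-u) du = 8*pi.
Hence Im(c_{-2}) = (-1/(4*pi))·(8*pi) = -2.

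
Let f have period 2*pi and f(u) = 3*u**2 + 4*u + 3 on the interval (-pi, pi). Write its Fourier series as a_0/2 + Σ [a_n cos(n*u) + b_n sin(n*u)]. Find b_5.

8/5

b_5 = 1/pi ∫_{-pi}^{pi} f(u) sin(5*u) du.
Integrating by parts twice (tabular method), an antiderivative of (3*u**2 + 4*u + 3) sin(5*u) is -3*u**2*cos(5*u)/5 + 6*u*sin(5*u)/25 - 4*u*cos(5*u)/5 + 4*sin(5*u)/25 - 69*cos(5*u)/125; evaluating from -pi to pi: ∫_{-pi}^{pi} (3*u**2 + 4*u + 3) sin(5*u) du = (69/125 + 4*pi/5 + 3*pi**2/5) - (-4*pi/5 + 69/125 + 3*pi**2/5) = 8*pi/5.
Hence b_5 = (1/pi)·(8*pi/5) = 8/5.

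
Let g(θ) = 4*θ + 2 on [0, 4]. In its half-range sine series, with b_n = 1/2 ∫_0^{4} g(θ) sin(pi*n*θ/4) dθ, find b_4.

b_4 = 1/2 ∫_0^{4} (4*θ + 2) sin(pi*θ) dθ.
Integrating by parts (boundary term plus one more integral), an antiderivative of (4*θ + 2) sin(pi*θ) is -4*θ*cos(pi*θ)/pi + 4*sin(pi*θ)/pi**2 - 2*cos(pi*θ)/pi; evaluating from 0 to 4: ∫_{0}^{4} (4*θ + 2) sin(pi*θ) dθ = (-18/pi) - (-2/pi) = -16/pi.
Hence b_4 = (1/2)·(-16/pi) = -8/pi.

-8/pi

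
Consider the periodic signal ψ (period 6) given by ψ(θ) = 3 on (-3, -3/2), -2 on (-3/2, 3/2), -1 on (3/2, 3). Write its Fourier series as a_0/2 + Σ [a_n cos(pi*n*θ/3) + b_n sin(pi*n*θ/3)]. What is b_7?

b_7 = 1/3 ∫_{-3}^{3} ψ(θ) sin(7*pi*θ/3) dθ.
Split the integral at the breakpoints.
Directly, an antiderivative of (3) sin(7*pi*θ/3) is -9*cos(7*pi*θ/3)/(7*pi); evaluating from -3 to -3/2: ∫_{-3}^{-3/2} (3) sin(7*pi*θ/3) dθ = (0) - (9/(7*pi)) = -9/(7*pi).
Directly, an antiderivative of (-2) sin(7*pi*θ/3) is 6*cos(7*pi*θ/3)/(7*pi); evaluating from -3/2 to 3/2: ∫_{-3/2}^{3/2} (-2) sin(7*pi*θ/3) dθ = (0) - (0) = 0.
Directly, an antiderivative of (-1) sin(7*pi*θ/3) is 3*cos(7*pi*θ/3)/(7*pi); evaluating from 3/2 to 3: ∫_{3/2}^{3} (-1) sin(7*pi*θ/3) dθ = (-3/(7*pi)) - (0) = -3/(7*pi).
Summing the pieces and multiplying by (1/3) gives b_7 = -4/(7*pi).

-4/(7*pi)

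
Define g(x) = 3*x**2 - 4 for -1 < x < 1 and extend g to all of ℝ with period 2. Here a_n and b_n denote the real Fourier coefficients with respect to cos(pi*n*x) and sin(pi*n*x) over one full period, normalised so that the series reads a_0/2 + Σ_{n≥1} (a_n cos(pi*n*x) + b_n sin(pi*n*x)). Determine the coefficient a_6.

a_6 = ∫_{-1}^{1} g(x) cos(6*pi*x) dx.
g is even and cos(6*pi*x) is even, so the integrand is even and a_6 = 2 ∫_0^{1} g(x) cos(6*pi*x) dx.
Integrating by parts twice (tabular method), an antiderivative of (3*x**2 - 4) cos(6*pi*x) is x**2*sin(6*pi*x)/(2*pi) + x*cos(6*pi*x)/(6*pi**2) - 2*sin(6*pi*x)/(3*pi) - sin(6*pi*x)/(36*pi**3); evaluating from 0 to 1: ∫_{0}^{1} (3*x**2 - 4) cos(6*pi*x) dx = (1/(6*pi**2)) - (0) = 1/(6*pi**2).
Hence a_6 = 2·(1/(6*pi**2)) = 1/(3*pi**2).

1/(3*pi**2)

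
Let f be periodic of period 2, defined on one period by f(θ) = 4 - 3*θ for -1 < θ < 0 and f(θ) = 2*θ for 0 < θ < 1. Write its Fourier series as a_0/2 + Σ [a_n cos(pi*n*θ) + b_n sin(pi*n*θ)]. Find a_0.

a_0 = ∫_{-1}^{1} f(θ) dθ = 13/2.

13/2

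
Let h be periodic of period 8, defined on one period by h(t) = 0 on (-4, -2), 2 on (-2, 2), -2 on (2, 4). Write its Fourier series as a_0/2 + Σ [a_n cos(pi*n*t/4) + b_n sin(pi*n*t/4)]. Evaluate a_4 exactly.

a_4 = 1/4 ∫_{-4}^{4} h(t) cos(pi*t) dt.
Split the integral at the breakpoints.
∫_{-4}^{-2} (0) cos(pi*t) dt = 0.
Directly, an antiderivative of (2) cos(pi*t) is 2*sin(pi*t)/pi; evaluating from -2 to 2: ∫_{-2}^{2} (2) cos(pi*t) dt = (0) - (0) = 0.
Directly, an antiderivative of (-2) cos(pi*t) is -2*sin(pi*t)/pi; evaluating from 2 to 4: ∫_{2}^{4} (-2) cos(pi*t) dt = (0) - (0) = 0.
Summing the pieces and multiplying by (1/4) gives a_4 = 0.

0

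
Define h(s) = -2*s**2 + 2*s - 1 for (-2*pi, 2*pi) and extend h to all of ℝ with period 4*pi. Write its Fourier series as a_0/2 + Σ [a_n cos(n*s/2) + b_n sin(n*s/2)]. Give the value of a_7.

a_7 = (1/(2*pi)) ∫_{-2*pi}^{2*pi} h(s) cos(7*s/2) ds.
Integrating by parts twice (tabular method), an antiderivative of (-2*s**2 + 2*s - 1) cos(7*s/2) is -4*s**2*sin(7*s/2)/7 + 4*s*sin(7*s/2)/7 - 16*s*cos(7*s/2)/49 - 66*sin(7*s/2)/343 + 8*cos(7*s/2)/49; evaluating from -2*pi to 2*pi: ∫_{-2*pi}^{2*pi} (-2*s**2 + 2*s - 1) cos(7*s/2) ds = (-8/49 + 32*pi/49) - (-32*pi/49 - 8/49) = 64*pi/49.
Hence a_7 = (1/(2*pi))·(64*pi/49) = 32/49.

32/49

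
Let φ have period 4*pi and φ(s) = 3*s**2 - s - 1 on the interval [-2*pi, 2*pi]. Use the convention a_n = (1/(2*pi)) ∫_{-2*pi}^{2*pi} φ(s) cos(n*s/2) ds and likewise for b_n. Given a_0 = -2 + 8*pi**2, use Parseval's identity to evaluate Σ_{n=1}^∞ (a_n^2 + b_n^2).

Parseval: a_0^2/2 + Σ_{n≥1} (a_n^2+b_n^2) = (1/(2*pi)) ∫_{-2*pi}^{2*pi} φ(s)^2 ds = -40*pi**2/3 + 2 + 288*pi**4/5.
Subtract a_0^2/2 = 2*(1 - 4*pi**2)**2: Σ (a_n^2+b_n^2) = 8*pi**2*(5 + 48*pi**2)/15.

8*pi**2*(5 + 48*pi**2)/15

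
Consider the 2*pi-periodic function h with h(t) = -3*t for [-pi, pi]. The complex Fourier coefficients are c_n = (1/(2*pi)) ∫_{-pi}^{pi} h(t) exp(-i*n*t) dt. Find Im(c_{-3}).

Since h is real-valued, Im(c_{-3}) = -(1/(2*pi)) ∫_{-pi}^{pi} h(t) sin(-3*t) dt = b_{3}/2.
h is odd and sin(-3*t) is odd, so the integrand is even: ∫_{-pi}^{pi} h(t) sin(-3*t) dt = 2∫_0^{pi} h(t) sin(-3*t) dt.
Integrating by parts (boundary term plus one more integral), an antiderivative of (-3*t) sin(-3*t) is -t*cos(3*t) + sin(3*t)/3; evaluating from 0 to pi: ∫_{0}^{pi} (-3*t) sin(-3*t) dt = (pi) - (0) = pi.
So ∫_{-pi}^{pi} h(t) sin(-3*t) dt = 2*pi.
Hence Im(c_{-3}) = (-1/(2*pi))·(2*pi) = -1.

-1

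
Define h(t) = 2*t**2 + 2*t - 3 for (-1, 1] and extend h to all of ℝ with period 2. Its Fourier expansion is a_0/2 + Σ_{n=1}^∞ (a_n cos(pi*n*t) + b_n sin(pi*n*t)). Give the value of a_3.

-8/(9*pi**2)

a_3 = ∫_{-1}^{1} h(t) cos(3*pi*t) dt.
Integrating by parts twice (tabular method), an antiderivative of (2*t**2 + 2*t - 3) cos(3*pi*t) is 2*t**2*sin(3*pi*t)/(3*pi) + 2*t*sin(3*pi*t)/(3*pi) + 4*t*cos(3*pi*t)/(9*pi**2) - sin(3*pi*t)/pi - 4*sin(3*pi*t)/(27*pi**3) + 2*cos(3*pi*t)/(9*pi**2); evaluating from -1 to 1: ∫_{-1}^{1} (2*t**2 + 2*t - 3) cos(3*pi*t) dt = (-2/(3*pi**2)) - (2/(9*pi**2)) = -8/(9*pi**2).
Hence a_3 = -8/(9*pi**2).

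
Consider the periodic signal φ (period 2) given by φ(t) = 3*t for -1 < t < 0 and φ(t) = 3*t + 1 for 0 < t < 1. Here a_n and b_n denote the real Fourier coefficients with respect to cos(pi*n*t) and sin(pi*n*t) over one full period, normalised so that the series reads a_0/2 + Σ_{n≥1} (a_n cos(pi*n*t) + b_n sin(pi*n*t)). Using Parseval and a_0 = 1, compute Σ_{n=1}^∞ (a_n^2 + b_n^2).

19/2

Parseval: a_0^2/2 + Σ_{n≥1} (a_n^2+b_n^2) = ∫_{-1}^{1} φ(t)^2 dt = 10.
Subtract a_0^2/2 = 1/2: Σ (a_n^2+b_n^2) = 19/2.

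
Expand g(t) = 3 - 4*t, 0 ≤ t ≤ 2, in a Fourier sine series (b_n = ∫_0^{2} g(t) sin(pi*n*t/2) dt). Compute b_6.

8/(3*pi)

b_6 = ∫_0^{2} (3 - 4*t) sin(3*pi*t) dt.
Integrating by parts (boundary term plus one more integral), an antiderivative of (3 - 4*t) sin(3*pi*t) is 4*t*cos(3*pi*t)/(3*pi) - 4*sin(3*pi*t)/(9*pi**2) - cos(3*pi*t)/pi; evaluating from 0 to 2: ∫_{0}^{2} (3 - 4*t) sin(3*pi*t) dt = (5/(3*pi)) - (-1/pi) = 8/(3*pi).
Hence b_6 = 8/(3*pi).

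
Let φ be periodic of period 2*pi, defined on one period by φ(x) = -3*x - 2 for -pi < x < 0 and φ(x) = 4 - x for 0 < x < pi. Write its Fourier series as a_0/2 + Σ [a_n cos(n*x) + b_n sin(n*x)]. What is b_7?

b_7 = 1/pi ∫_{-pi}^{pi} φ(x) sin(7*x) dx.
Split the integral at the breakpoints.
Integrating by parts (boundary term plus one more integral), an antiderivative of (-3*x - 2) sin(7*x) is 3*x*cos(7*x)/7 - 3*sin(7*x)/49 + 2*cos(7*x)/7; evaluating from -pi to 0: ∫_{-pi}^{0} (-3*x - 2) sin(7*x) dx = (2/7) - (-2/7 + 3*pi/7) = 4/7 - 3*pi/7.
Integrating by parts (boundary term plus one more integral), an antiderivative of (4 - x) sin(7*x) is x*cos(7*x)/7 - sin(7*x)/49 - 4*cos(7*x)/7; evaluating from 0 to pi: ∫_{0}^{pi} (4 - x) sin(7*x) dx = (4/7 - pi/7) - (-4/7) = 8/7 - pi/7.
Summing the pieces and multiplying by (1/pi) gives b_7 = 4*(3 - pi)/(7*pi).

4*(3 - pi)/(7*pi)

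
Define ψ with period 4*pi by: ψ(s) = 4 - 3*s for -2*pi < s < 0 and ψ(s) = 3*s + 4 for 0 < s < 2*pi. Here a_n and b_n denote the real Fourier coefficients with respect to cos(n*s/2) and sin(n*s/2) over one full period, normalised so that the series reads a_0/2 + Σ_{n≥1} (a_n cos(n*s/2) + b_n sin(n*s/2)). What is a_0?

a_0 = (1/(2*pi)) ∫_{-2*pi}^{2*pi} ψ(s) ds = (1/(2*pi)) · (4*pi*(4 + 3*pi)) = 8 + 6*pi.

8 + 6*pi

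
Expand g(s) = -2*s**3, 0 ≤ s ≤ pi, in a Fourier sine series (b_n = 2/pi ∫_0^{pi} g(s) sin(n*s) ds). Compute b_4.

-3/8 + pi**2

b_4 = 2/pi ∫_0^{pi} (-2*s**3) sin(4*s) ds.
Integrating by parts three times (tabular method), an antiderivative of (-2*s**3) sin(4*s) is s**3*cos(4*s)/2 - 3*s**2*sin(4*s)/8 - 3*s*cos(4*s)/16 + 3*sin(4*s)/64; evaluating from 0 to pi: ∫_{0}^{pi} (-2*s**3) sin(4*s) ds = (pi*(-3 + 8*pi**2)/16) - (0) = pi*(-3 + 8*pi**2)/16.
Hence b_4 = (2/pi)·(pi*(-3 + 8*pi**2)/16) = -3/8 + pi**2.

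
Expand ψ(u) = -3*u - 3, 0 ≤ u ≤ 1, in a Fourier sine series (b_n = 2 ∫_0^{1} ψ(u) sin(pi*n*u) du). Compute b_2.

b_2 = 2 ∫_0^{1} (-3*u - 3) sin(2*pi*u) du.
Integrating by parts (boundary term plus one more integral), an antiderivative of (-3*u - 3) sin(2*pi*u) is 3*u*cos(2*pi*u)/(2*pi) - 3*sin(2*pi*u)/(4*pi**2) + 3*cos(2*pi*u)/(2*pi); evaluating from 0 to 1: ∫_{0}^{1} (-3*u - 3) sin(2*pi*u) du = (3/pi) - (3/(2*pi)) = 3/(2*pi).
Hence b_2 = 2·(3/(2*pi)) = 3/pi.

3/pi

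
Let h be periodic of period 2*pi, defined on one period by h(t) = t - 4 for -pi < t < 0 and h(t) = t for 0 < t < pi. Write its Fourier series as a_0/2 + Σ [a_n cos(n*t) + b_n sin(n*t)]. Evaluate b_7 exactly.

b_7 = 1/pi ∫_{-pi}^{pi} h(t) sin(7*t) dt.
Split the integral at the breakpoints.
Integrating by parts (boundary term plus one more integral), an antiderivative of (t - 4) sin(7*t) is -t*cos(7*t)/7 + sin(7*t)/49 + 4*cos(7*t)/7; evaluating from -pi to 0: ∫_{-pi}^{0} (t - 4) sin(7*t) dt = (4/7) - (-4/7 - pi/7) = pi/7 + 8/7.
Integrating by parts (boundary term plus one more integral), an antiderivative of (t) sin(7*t) is -t*cos(7*t)/7 + sin(7*t)/49; evaluating from 0 to pi: ∫_{0}^{pi} (t) sin(7*t) dt = (pi/7) - (0) = pi/7.
Summing the pieces and multiplying by (1/pi) gives b_7 = 2*(pi + 4)/(7*pi).

2*(pi + 4)/(7*pi)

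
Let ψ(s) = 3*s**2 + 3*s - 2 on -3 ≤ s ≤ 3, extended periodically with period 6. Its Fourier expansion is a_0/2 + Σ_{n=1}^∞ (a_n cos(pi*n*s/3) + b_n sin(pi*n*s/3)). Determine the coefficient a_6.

a_6 = 1/3 ∫_{-3}^{3} ψ(s) cos(2*pi*s) ds.
Integrating by parts twice (tabular method), an antiderivative of (3*s**2 + 3*s - 2) cos(2*pi*s) is 3*s**2*sin(2*pi*s)/(2*pi) + 3*s*sin(2*pi*s)/(2*pi) + 3*s*cos(2*pi*s)/(2*pi**2) - sin(2*pi*s)/pi - 3*sin(2*pi*s)/(4*pi**3) + 3*cos(2*pi*s)/(4*pi**2); evaluating from -3 to 3: ∫_{-3}^{3} (3*s**2 + 3*s - 2) cos(2*pi*s) ds = (21/(4*pi**2)) - (-15/(4*pi**2)) = 9/pi**2.
Hence a_6 = (1/3)·(9/pi**2) = 3/pi**2.

3/pi**2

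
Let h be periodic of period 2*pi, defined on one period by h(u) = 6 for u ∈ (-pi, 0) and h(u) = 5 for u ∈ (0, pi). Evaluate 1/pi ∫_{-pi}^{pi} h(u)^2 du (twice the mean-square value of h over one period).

1/pi ∫_{-pi}^{pi} h(u)^2 du = 1/pi · (61*pi) = 61.

61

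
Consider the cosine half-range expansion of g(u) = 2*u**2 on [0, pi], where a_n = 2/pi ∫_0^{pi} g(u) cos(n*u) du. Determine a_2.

a_2 = 2/pi ∫_0^{pi} (2*u**2) cos(2*u) du.
Integrating by parts twice (tabular method), an antiderivative of (2*u**2) cos(2*u) is u**2*sin(2*u) + u*cos(2*u) - sin(2*u)/2; evaluating from 0 to pi: ∫_{0}^{pi} (2*u**2) cos(2*u) du = (pi) - (0) = pi.
Hence a_2 = (2/pi)·(pi) = 2.

2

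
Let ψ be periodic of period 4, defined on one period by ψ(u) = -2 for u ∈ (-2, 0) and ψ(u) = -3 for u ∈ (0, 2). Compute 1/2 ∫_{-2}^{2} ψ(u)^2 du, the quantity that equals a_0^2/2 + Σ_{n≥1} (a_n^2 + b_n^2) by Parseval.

1/2 ∫_{-2}^{2} ψ(u)^2 du = 1/2 · (26) = 13.

13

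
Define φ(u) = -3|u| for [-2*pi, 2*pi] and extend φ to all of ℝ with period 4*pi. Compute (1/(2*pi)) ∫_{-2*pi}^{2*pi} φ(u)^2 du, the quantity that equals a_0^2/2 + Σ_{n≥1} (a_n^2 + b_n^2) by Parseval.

(1/(2*pi)) ∫_{-2*pi}^{2*pi} φ(u)^2 du = (1/(2*pi)) · (48*pi**3) = 24*pi**2.

24*pi**2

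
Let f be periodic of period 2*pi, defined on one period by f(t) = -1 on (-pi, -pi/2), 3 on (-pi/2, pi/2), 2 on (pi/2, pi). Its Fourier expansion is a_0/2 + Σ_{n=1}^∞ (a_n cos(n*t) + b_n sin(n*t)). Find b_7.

3/(7*pi)

b_7 = 1/pi ∫_{-pi}^{pi} f(t) sin(7*t) dt.
Split the integral at the breakpoints.
Directly, an antiderivative of (-1) sin(7*t) is cos(7*t)/7; evaluating from -pi to -pi/2: ∫_{-pi}^{-pi/2} (-1) sin(7*t) dt = (0) - (-1/7) = 1/7.
Directly, an antiderivative of (3) sin(7*t) is -3*cos(7*t)/7; evaluating from -pi/2 to pi/2: ∫_{-pi/2}^{pi/2} (3) sin(7*t) dt = (0) - (0) = 0.
Directly, an antiderivative of (2) sin(7*t) is -2*cos(7*t)/7; evaluating from pi/2 to pi: ∫_{pi/2}^{pi} (2) sin(7*t) dt = (2/7) - (0) = 2/7.
Summing the pieces and multiplying by (1/pi) gives b_7 = 3/(7*pi).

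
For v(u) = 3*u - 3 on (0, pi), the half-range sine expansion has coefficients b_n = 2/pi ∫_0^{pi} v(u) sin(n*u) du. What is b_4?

b_4 = 2/pi ∫_0^{pi} (3*u - 3) sin(4*u) du.
Integrating by parts (boundary term plus one more integral), an antiderivative of (3*u - 3) sin(4*u) is -3*u*cos(4*u)/4 + 3*sin(4*u)/16 + 3*cos(4*u)/4; evaluating from 0 to pi: ∫_{0}^{pi} (3*u - 3) sin(4*u) du = (3/4 - 3*pi/4) - (3/4) = -3*pi/4.
Hence b_4 = (2/pi)·(-3*pi/4) = -3/2.

-3/2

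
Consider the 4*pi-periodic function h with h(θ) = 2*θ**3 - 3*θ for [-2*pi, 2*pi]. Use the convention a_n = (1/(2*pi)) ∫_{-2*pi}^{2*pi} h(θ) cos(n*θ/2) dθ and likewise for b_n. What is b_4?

b_4 = (1/(2*pi)) ∫_{-2*pi}^{2*pi} h(θ) sin(2*θ) dθ.
h is odd and sin(2*θ) is odd, so the integrand is even and b_4 = 1/pi ∫_0^{2*pi} h(θ) sin(2*θ) dθ.
Integrating by parts three times (tabular method), an antiderivative of (2*θ**3 - 3*θ) sin(2*θ) is -θ**3*cos(2*θ) + 3*θ**2*sin(2*θ)/2 + 3*θ*cos(2*θ) - 3*sin(2*θ)/2; evaluating from 0 to 2*pi: ∫_{0}^{2*pi} (2*θ**3 - 3*θ) sin(2*θ) dθ = (-8*pi**3 + 6*pi) - (0) = -8*pi**3 + 6*pi.
Hence b_4 = (1/pi)·(-8*pi**3 + 6*pi) = 6 - 8*pi**2.

6 - 8*pi**2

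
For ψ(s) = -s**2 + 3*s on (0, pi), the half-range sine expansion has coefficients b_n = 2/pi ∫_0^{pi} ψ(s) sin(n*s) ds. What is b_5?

b_5 = 2/pi ∫_0^{pi} (-s**2 + 3*s) sin(5*s) ds.
Integrating by parts twice (tabular method), an antiderivative of (-s**2 + 3*s) sin(5*s) is s**2*cos(5*s)/5 - 2*s*sin(5*s)/25 - 3*s*cos(5*s)/5 + 3*sin(5*s)/25 - 2*cos(5*s)/125; evaluating from 0 to pi: ∫_{0}^{pi} (-s**2 + 3*s) sin(5*s) ds = (-pi**2/5 + 2/125 + 3*pi/5) - (-2/125) = -pi**2/5 + 4/125 + 3*pi/5.
Hence b_5 = (2/pi)·(-pi**2/5 + 4/125 + 3*pi/5) = 2*(-25*pi**2 + 4 + 75*pi)/(125*pi).

2*(-25*pi**2 + 4 + 75*pi)/(125*pi)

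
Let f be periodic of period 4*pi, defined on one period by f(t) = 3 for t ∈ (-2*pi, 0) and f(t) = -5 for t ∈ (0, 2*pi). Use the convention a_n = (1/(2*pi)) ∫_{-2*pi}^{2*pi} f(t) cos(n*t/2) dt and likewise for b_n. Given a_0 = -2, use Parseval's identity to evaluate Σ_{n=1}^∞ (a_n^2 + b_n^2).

32

Parseval: a_0^2/2 + Σ_{n≥1} (a_n^2+b_n^2) = (1/(2*pi)) ∫_{-2*pi}^{2*pi} f(t)^2 dt = 34.
Subtract a_0^2/2 = 2: Σ (a_n^2+b_n^2) = 32.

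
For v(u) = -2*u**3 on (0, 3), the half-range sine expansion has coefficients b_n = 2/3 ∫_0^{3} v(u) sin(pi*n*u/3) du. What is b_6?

b_6 = 2/3 ∫_0^{3} (-2*u**3) sin(2*pi*u) du.
Integrating by parts three times (tabular method), an antiderivative of (-2*u**3) sin(2*pi*u) is u**3*cos(2*pi*u)/pi - 3*u**2*sin(2*pi*u)/(2*pi**2) - 3*u*cos(2*pi*u)/(2*pi**3) + 3*sin(2*pi*u)/(4*pi**4); evaluating from 0 to 3: ∫_{0}^{3} (-2*u**3) sin(2*pi*u) du = (-9/(2*pi**3) + 27/pi) - (0) = -9/(2*pi**3) + 27/pi.
Hence b_6 = (2/3)·(-9/(2*pi**3) + 27/pi) = -3/pi**3 + 18/pi.

-3/pi**3 + 18/pi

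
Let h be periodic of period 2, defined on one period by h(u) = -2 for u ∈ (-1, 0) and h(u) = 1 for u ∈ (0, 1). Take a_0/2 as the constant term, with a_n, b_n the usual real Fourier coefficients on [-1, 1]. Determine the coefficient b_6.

0

b_6 = ∫_{-1}^{1} h(u) sin(6*pi*u) du.
Split the integral at the breakpoints.
Directly, an antiderivative of (-2) sin(6*pi*u) is cos(6*pi*u)/(3*pi); evaluating from -1 to 0: ∫_{-1}^{0} (-2) sin(6*pi*u) du = (1/(3*pi)) - (1/(3*pi)) = 0.
Directly, an antiderivative of (1) sin(6*pi*u) is -cos(6*pi*u)/(6*pi); evaluating from 0 to 1: ∫_{0}^{1} (1) sin(6*pi*u) du = (-1/(6*pi)) - (-1/(6*pi)) = 0.
Summing the pieces gives b_6 = 0.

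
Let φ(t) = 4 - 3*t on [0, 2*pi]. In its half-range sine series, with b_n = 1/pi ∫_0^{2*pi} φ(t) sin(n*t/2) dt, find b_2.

b_2 = 1/pi ∫_0^{2*pi} (4 - 3*t) sin(t) dt.
Integrating by parts (boundary term plus one more integral), an antiderivative of (4 - 3*t) sin(t) is 3*t*cos(t) - 3*sin(t) - 4*cos(t); evaluating from 0 to 2*pi: ∫_{0}^{2*pi} (4 - 3*t) sin(t) dt = (-4 + 6*pi) - (-4) = 6*pi.
Hence b_2 = (1/pi)·(6*pi) = 6.

6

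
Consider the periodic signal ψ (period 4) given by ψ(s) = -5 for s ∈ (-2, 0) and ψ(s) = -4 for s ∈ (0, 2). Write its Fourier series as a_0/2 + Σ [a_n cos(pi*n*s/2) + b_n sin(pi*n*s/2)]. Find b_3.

b_3 = 1/2 ∫_{-2}^{2} ψ(s) sin(3*pi*s/2) ds.
Split the integral at the breakpoints.
Directly, an antiderivative of (-5) sin(3*pi*s/2) is 10*cos(3*pi*s/2)/(3*pi); evaluating from -2 to 0: ∫_{-2}^{0} (-5) sin(3*pi*s/2) ds = (10/(3*pi)) - (-10/(3*pi)) = 20/(3*pi).
Directly, an antiderivative of (-4) sin(3*pi*s/2) is 8*cos(3*pi*s/2)/(3*pi); evaluating from 0 to 2: ∫_{0}^{2} (-4) sin(3*pi*s/2) ds = (-8/(3*pi)) - (8/(3*pi)) = -16/(3*pi).
Summing the pieces and multiplying by (1/2) gives b_3 = 2/(3*pi).

2/(3*pi)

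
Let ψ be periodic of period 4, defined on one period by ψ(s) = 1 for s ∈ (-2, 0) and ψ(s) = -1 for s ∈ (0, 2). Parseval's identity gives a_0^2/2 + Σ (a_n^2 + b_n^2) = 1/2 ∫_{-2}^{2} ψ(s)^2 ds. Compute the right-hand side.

1/2 ∫_{-2}^{2} ψ(s)^2 ds = 1/2 · (4) = 2.

2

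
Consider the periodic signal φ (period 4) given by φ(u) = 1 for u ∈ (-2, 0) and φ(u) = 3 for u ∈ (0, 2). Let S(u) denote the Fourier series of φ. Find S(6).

2

u = 6 differs from u = -2 by 2 full period(s), and the series is 4-periodic.
At u = -2 the one-sided limits are φ(-2^-) = 3 and φ(-2^+) = 1.
By Dirichlet's theorem the series converges to their average, [(3) + (1)]/2 = 2.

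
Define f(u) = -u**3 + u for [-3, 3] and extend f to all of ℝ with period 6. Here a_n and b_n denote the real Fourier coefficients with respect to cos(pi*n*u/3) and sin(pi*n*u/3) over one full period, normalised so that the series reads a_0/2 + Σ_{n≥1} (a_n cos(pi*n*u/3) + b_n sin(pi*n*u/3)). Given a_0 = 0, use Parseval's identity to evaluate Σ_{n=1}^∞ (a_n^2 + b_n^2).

5232/35

Parseval: a_0^2/2 + Σ_{n≥1} (a_n^2+b_n^2) = 1/3 ∫_{-3}^{3} f(u)^2 du = 5232/35.
Subtract a_0^2/2 = 0: Σ (a_n^2+b_n^2) = 5232/35.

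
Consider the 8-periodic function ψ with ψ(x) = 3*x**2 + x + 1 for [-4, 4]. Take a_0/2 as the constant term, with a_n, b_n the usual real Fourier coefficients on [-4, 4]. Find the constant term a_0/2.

17

a_0 = 1/4 ∫_{-4}^{4} ψ(x) dx = 1/4 · (136) = 34.
So the constant term a_0/2 = 17.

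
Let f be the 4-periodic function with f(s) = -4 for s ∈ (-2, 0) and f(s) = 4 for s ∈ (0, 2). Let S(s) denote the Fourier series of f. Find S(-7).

4

s = -7 differs from s = 1 by -2 full period(s), and the series is 4-periodic.
f is continuous at s = 1 with value 4, so the series converges to 4 there.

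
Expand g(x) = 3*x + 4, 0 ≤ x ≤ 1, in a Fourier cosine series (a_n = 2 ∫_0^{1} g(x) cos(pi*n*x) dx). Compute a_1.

-12/pi**2

a_1 = 2 ∫_0^{1} (3*x + 4) cos(pi*x) dx.
Integrating by parts (boundary term plus one more integral), an antiderivative of (3*x + 4) cos(pi*x) is 3*x*sin(pi*x)/pi + 4*sin(pi*x)/pi + 3*cos(pi*x)/pi**2; evaluating from 0 to 1: ∫_{0}^{1} (3*x + 4) cos(pi*x) dx = (-3/pi**2) - (3/pi**2) = -6/pi**2.
Hence a_1 = 2·(-6/pi**2) = -12/pi**2.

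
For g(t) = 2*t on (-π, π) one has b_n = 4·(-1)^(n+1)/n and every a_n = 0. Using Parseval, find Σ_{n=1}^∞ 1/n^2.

Parseval: Σ b_n^2 = (1/π) ∫_{-π}^{π} g(t)^2 dt = 8*pi**2/3.
Σ b_n^2 = Σ 16/n^2, so Σ 1/n^2 = (8*pi**2/3)/16 = pi**2/6.

pi**2/6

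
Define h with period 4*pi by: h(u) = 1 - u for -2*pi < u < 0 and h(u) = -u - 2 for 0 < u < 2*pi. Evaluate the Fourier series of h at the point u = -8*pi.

u = -8*pi differs from u = 0 by -2 full period(s), and the series is 4*pi-periodic.
At u = 0 the one-sided limits are h(0^-) = 1 and h(0^+) = -2.
By Dirichlet's theorem the series converges to their average, [(1) + (-2)]/2 = -1/2.

-1/2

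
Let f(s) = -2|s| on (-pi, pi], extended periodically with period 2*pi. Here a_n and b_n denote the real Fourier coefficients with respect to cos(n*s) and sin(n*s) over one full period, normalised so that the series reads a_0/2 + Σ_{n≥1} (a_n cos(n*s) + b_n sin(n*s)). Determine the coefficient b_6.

0

b_6 = 1/pi ∫_{-pi}^{pi} f(s) sin(6*s) ds.
f is even and sin(6*s) is odd, so the integrand is odd over a symmetric interval and the integral vanishes.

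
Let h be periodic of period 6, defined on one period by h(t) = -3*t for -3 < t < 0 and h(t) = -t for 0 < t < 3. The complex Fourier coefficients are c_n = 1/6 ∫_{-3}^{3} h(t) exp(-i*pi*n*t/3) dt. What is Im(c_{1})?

Since h is real-valued, Im(c_{1}) = -1/6 ∫_{-3}^{3} h(t) sin(pi*t/3) dt = -b_{1}/2.
Split the integral at the breakpoints.
Integrating by parts (boundary term plus one more integral), an antiderivative of (-3*t) sin(pi*t/3) is 9*t*cos(pi*t/3)/pi - 27*sin(pi*t/3)/pi**2; evaluating from -3 to 0: ∫_{-3}^{0} (-3*t) sin(pi*t/3) dt = (0) - (27/pi) = -27/pi.
Integrating by parts (boundary term plus one more integral), an antiderivative of (-t) sin(pi*t/3) is 3*t*cos(pi*t/3)/pi - 9*sin(pi*t/3)/pi**2; evaluating from 0 to 3: ∫_{0}^{3} (-t) sin(pi*t/3) dt = (-9/pi) - (0) = -9/pi.
So ∫_{-3}^{3} h(t) sin(pi*t/3) dt = -36/pi.
Hence Im(c_{1}) = (-1/6)·(-36/pi) = 6/pi.

6/pi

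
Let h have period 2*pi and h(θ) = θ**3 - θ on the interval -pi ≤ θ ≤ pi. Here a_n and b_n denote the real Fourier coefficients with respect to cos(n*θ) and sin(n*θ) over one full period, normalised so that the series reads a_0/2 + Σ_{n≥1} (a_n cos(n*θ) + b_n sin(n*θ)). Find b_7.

-110/343 + 2*pi**2/7

b_7 = 1/pi ∫_{-pi}^{pi} h(θ) sin(7*θ) dθ.
h is odd and sin(7*θ) is odd, so the integrand is even and b_7 = 2/pi ∫_0^{pi} h(θ) sin(7*θ) dθ.
Integrating by parts three times (tabular method), an antiderivative of (θ**3 - θ) sin(7*θ) is -θ**3*cos(7*θ)/7 + 3*θ**2*sin(7*θ)/49 + 55*θ*cos(7*θ)/343 - 55*sin(7*θ)/2401; evaluating from 0 to pi: ∫_{0}^{pi} (θ**3 - θ) sin(7*θ) dθ = (pi*(-55 + 49*pi**2)/343) - (0) = pi*(-55 + 49*pi**2)/343.
Hence b_7 = (2/pi)·(pi*(-55 + 49*pi**2)/343) = -110/343 + 2*pi**2/7.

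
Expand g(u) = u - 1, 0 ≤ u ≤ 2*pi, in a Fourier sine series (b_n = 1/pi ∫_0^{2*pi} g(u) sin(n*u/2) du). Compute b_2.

b_2 = 1/pi ∫_0^{2*pi} (u - 1) sin(u) du.
Integrating by parts (boundary term plus one more integral), an antiderivative of (u - 1) sin(u) is -u*cos(u) + sin(u) + cos(u); evaluating from 0 to 2*pi: ∫_{0}^{2*pi} (u - 1) sin(u) du = (1 - 2*pi) - (1) = -2*pi.
Hence b_2 = (1/pi)·(-2*pi) = -2.

-2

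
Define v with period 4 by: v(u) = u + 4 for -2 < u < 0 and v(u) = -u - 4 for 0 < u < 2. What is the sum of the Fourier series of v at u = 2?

At u = 2 the one-sided limits are v(2^-) = -6 and v(2^+) = 2.
By Dirichlet's theorem the series converges to their average, [(-6) + (2)]/2 = -2.

-2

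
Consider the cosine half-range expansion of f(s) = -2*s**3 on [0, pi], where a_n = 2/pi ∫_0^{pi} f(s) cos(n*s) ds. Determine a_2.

-3*pi

a_2 = 2/pi ∫_0^{pi} (-2*s**3) cos(2*s) ds.
Integrating by parts three times (tabular method), an antiderivative of (-2*s**3) cos(2*s) is -s**3*sin(2*s) - 3*s**2*cos(2*s)/2 + 3*s*sin(2*s)/2 + 3*cos(2*s)/4; evaluating from 0 to pi: ∫_{0}^{pi} (-2*s**3) cos(2*s) ds = (3/4 - 3*pi**2/2) - (3/4) = -3*pi**2/2.
Hence a_2 = (2/pi)·(-3*pi**2/2) = -3*pi.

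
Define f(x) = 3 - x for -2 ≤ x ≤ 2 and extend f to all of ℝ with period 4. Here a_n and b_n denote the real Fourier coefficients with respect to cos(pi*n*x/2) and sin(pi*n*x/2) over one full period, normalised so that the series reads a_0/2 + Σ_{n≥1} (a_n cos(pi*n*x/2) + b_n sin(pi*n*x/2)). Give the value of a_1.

0

a_1 = 1/2 ∫_{-2}^{2} f(x) cos(pi*x/2) dx.
Integrating by parts (boundary term plus one more integral), an antiderivative of (3 - x) cos(pi*x/2) is -2*x*sin(pi*x/2)/pi + 6*sin(pi*x/2)/pi - 4*cos(pi*x/2)/pi**2; evaluating from -2 to 2: ∫_{-2}^{2} (3 - x) cos(pi*x/2) dx = (4/pi**2) - (4/pi**2) = 0.
Hence a_1 = (1/2)·(0) = 0.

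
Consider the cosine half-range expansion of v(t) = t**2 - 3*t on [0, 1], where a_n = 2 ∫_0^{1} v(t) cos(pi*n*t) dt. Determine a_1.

8/pi**2

a_1 = 2 ∫_0^{1} (t**2 - 3*t) cos(pi*t) dt.
Integrating by parts twice (tabular method), an antiderivative of (t**2 - 3*t) cos(pi*t) is t**2*sin(pi*t)/pi - 3*t*sin(pi*t)/pi + 2*t*cos(pi*t)/pi**2 - 2*sin(pi*t)/pi**3 - 3*cos(pi*t)/pi**2; evaluating from 0 to 1: ∫_{0}^{1} (t**2 - 3*t) cos(pi*t) dt = (pi**(-2)) - (-3/pi**2) = 4/pi**2.
Hence a_1 = 2·(4/pi**2) = 8/pi**2.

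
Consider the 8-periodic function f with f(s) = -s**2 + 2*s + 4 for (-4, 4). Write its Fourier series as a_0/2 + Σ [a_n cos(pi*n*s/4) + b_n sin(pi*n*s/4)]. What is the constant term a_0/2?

a_0 = 1/4 ∫_{-4}^{4} f(s) ds = 1/4 · (-32/3) = -8/3.
So the constant term a_0/2 = -4/3.

-4/3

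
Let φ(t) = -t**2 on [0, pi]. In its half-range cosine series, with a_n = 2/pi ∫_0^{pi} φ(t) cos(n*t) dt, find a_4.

-1/4

a_4 = 2/pi ∫_0^{pi} (-t**2) cos(4*t) dt.
Integrating by parts twice (tabular method), an antiderivative of (-t**2) cos(4*t) is -t**2*sin(4*t)/4 - t*cos(4*t)/8 + sin(4*t)/32; evaluating from 0 to pi: ∫_{0}^{pi} (-t**2) cos(4*t) dt = (-pi/8) - (0) = -pi/8.
Hence a_4 = (2/pi)·(-pi/8) = -1/4.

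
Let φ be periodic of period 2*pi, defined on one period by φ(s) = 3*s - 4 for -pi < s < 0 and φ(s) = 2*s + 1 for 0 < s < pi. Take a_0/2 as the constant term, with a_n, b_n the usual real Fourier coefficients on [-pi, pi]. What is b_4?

-5/4

b_4 = 1/pi ∫_{-pi}^{pi} φ(s) sin(4*s) ds.
Split the integral at the breakpoints.
Integrating by parts (boundary term plus one more integral), an antiderivative of (3*s - 4) sin(4*s) is -3*s*cos(4*s)/4 + 3*sin(4*s)/16 + cos(4*s); evaluating from -pi to 0: ∫_{-pi}^{0} (3*s - 4) sin(4*s) ds = (1) - (1 + 3*pi/4) = -3*pi/4.
Integrating by parts (boundary term plus one more integral), an antiderivative of (2*s + 1) sin(4*s) is -s*cos(4*s)/2 + sin(4*s)/8 - cos(4*s)/4; evaluating from 0 to pi: ∫_{0}^{pi} (2*s + 1) sin(4*s) ds = (-pi/2 - 1/4) - (-1/4) = -pi/2.
Summing the pieces and multiplying by (1/pi) gives b_4 = -5/4.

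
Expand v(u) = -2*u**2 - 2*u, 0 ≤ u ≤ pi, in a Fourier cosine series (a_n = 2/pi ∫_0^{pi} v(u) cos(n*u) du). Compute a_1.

a_1 = 2/pi ∫_0^{pi} (-2*u**2 - 2*u) cos(u) du.
Integrating by parts twice (tabular method), an antiderivative of (-2*u**2 - 2*u) cos(u) is -2*u**2*sin(u) - 2*u*sin(u) - 4*u*cos(u) + 4*sin(u) - 2*cos(u); evaluating from 0 to pi: ∫_{0}^{pi} (-2*u**2 - 2*u) cos(u) du = (2 + 4*pi) - (-2) = 4 + 4*pi.
Hence a_1 = (2/pi)·(4 + 4*pi) = 8/pi + 8.

8/pi + 8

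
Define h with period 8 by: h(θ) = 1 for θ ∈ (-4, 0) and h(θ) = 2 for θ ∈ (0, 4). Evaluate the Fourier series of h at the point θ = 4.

θ = 4 differs from θ = -4 by 1 full period(s), and the series is 8-periodic.
At θ = -4 the one-sided limits are h(-4^-) = 2 and h(-4^+) = 1.
By Dirichlet's theorem the series converges to their average, [(2) + (1)]/2 = 3/2.

3/2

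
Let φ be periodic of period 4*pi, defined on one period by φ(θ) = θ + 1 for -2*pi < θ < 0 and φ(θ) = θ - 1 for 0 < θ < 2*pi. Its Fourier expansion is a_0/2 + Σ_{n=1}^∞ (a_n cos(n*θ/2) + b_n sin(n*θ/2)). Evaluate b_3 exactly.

b_3 = (1/(2*pi)) ∫_{-2*pi}^{2*pi} φ(θ) sin(3*θ/2) dθ.
φ is odd and sin(3*θ/2) is odd, so the integrand is even and b_3 = 1/pi ∫_0^{2*pi} φ(θ) sin(3*θ/2) dθ.
Integrating by parts (boundary term plus one more integral), an antiderivative of (θ - 1) sin(3*θ/2) is -2*θ*cos(3*θ/2)/3 + 4*sin(3*θ/2)/9 + 2*cos(3*θ/2)/3; evaluating from 0 to 2*pi: ∫_{0}^{2*pi} (θ - 1) sin(3*θ/2) dθ = (-2/3 + 4*pi/3) - (2/3) = -4/3 + 4*pi/3.
Hence b_3 = (1/pi)·(-4/3 + 4*pi/3) = 4*(-1 + pi)/(3*pi).

4*(-1 + pi)/(3*pi)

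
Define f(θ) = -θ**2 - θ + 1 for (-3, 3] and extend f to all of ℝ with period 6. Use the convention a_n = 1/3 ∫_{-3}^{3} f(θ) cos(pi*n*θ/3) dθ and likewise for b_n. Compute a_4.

-9/(4*pi**2)

a_4 = 1/3 ∫_{-3}^{3} f(θ) cos(4*pi*θ/3) dθ.
Integrating by parts twice (tabular method), an antiderivative of (-θ**2 - θ + 1) cos(4*pi*θ/3) is -3*θ**2*sin(4*pi*θ/3)/(4*pi) - 3*θ*sin(4*pi*θ/3)/(4*pi) - 9*θ*cos(4*pi*θ/3)/(8*pi**2) + 27*sin(4*pi*θ/3)/(32*pi**3) + 3*sin(4*pi*θ/3)/(4*pi) - 9*cos(4*pi*θ/3)/(16*pi**2); evaluating from -3 to 3: ∫_{-3}^{3} (-θ**2 - θ + 1) cos(4*pi*θ/3) dθ = (-63/(16*pi**2)) - (45/(16*pi**2)) = -27/(4*pi**2).
Hence a_4 = (1/3)·(-27/(4*pi**2)) = -9/(4*pi**2).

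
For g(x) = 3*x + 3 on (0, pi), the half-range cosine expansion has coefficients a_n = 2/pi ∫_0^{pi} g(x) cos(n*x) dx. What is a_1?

a_1 = 2/pi ∫_0^{pi} (3*x + 3) cos(x) dx.
Integrating by parts (boundary term plus one more integral), an antiderivative of (3*x + 3) cos(x) is 3*x*sin(x) + 3*sin(x) + 3*cos(x); evaluating from 0 to pi: ∫_{0}^{pi} (3*x + 3) cos(x) dx = (-3) - (3) = -6.
Hence a_1 = (2/pi)·(-6) = -12/pi.

-12/pi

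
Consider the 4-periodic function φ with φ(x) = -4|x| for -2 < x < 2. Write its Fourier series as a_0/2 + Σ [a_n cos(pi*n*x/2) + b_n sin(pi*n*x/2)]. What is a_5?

a_5 = 1/2 ∫_{-2}^{2} φ(x) cos(5*pi*x/2) dx.
φ is even and cos(5*pi*x/2) is even, so the integrand is even and a_5 = ∫_0^{2} φ(x) cos(5*pi*x/2) dx.
Integrating by parts (boundary term plus one more integral), an antiderivative of (-4*x) cos(5*pi*x/2) is -8*x*sin(5*pi*x/2)/(5*pi) - 16*cos(5*pi*x/2)/(25*pi**2); evaluating from 0 to 2: ∫_{0}^{2} (-4*x) cos(5*pi*x/2) dx = (16/(25*pi**2)) - (-16/(25*pi**2)) = 32/(25*pi**2).
Hence a_5 = 32/(25*pi**2).

32/(25*pi**2)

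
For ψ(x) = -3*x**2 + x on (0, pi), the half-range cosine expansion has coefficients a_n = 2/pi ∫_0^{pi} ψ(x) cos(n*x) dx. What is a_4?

a_4 = 2/pi ∫_0^{pi} (-3*x**2 + x) cos(4*x) dx.
Integrating by parts twice (tabular method), an antiderivative of (-3*x**2 + x) cos(4*x) is -3*x**2*sin(4*x)/4 + x*sin(4*x)/4 - 3*x*cos(4*x)/8 + 3*sin(4*x)/32 + cos(4*x)/16; evaluating from 0 to pi: ∫_{0}^{pi} (-3*x**2 + x) cos(4*x) dx = (1/16 - 3*pi/8) - (1/16) = -3*pi/8.
Hence a_4 = (2/pi)·(-3*pi/8) = -3/4.

-3/4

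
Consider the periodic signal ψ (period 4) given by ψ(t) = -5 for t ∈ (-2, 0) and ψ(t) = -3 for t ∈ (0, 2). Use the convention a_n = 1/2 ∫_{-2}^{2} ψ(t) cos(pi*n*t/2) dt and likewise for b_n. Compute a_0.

a_0 = 1/2 ∫_{-2}^{2} ψ(t) dt = 1/2 · (-16) = -8.

-8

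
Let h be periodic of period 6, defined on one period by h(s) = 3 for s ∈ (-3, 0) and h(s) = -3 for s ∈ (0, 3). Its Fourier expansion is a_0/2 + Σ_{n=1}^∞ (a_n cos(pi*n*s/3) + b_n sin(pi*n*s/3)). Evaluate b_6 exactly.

b_6 = 1/3 ∫_{-3}^{3} h(s) sin(2*pi*s) ds.
h is odd and sin(2*pi*s) is odd, so the integrand is even and b_6 = 2/3 ∫_0^{3} h(s) sin(2*pi*s) ds.
Directly, an antiderivative of (-3) sin(2*pi*s) is 3*cos(2*pi*s)/(2*pi); evaluating from 0 to 3: ∫_{0}^{3} (-3) sin(2*pi*s) ds = (3/(2*pi)) - (3/(2*pi)) = 0.
Hence b_6 = (2/3)·(0) = 0.

0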